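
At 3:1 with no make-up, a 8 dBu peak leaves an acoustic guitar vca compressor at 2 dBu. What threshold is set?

-1 dBu

Input is 9 dB above T (since output overshoot × R = input overshoot: (2 − T)·3 = 8 − T gives T = -1 dBu).
Check: -1 + (8 − (-1))/3 = -1 + 3 = 2 dBu. ✓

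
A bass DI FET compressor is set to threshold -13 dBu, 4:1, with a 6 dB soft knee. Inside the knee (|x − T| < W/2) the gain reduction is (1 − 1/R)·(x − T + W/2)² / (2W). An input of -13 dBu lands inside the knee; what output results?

-13.5625 dBu

x − T + W/2 = -13 − (-13) + 3 = 3.
GR = (1 − 1/4) × 3² / 12 = 0.75 × 9 / 12 = 0.5625 dB.
Output = -13 − 0.5625 = -13.5625 dBu.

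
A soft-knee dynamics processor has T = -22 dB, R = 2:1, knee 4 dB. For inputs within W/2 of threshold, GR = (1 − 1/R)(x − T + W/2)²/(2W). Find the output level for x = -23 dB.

x − T + W/2 = -23 − (-22) + 2 = 1.
GR = (1 − 1/2) × 1² / 8 = 0.5 × 1 / 8 = 0.0625 dB.
Output = -23 − 0.0625 = -23.0625 dB.

-23.0625 dB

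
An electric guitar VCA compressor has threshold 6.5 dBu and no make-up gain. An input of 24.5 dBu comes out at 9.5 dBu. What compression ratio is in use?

6:1

Input overshoot = 24.5 − 6.5 = 18 dB; output overshoot = 9.5 − 6.5 = 3 dB.
Ratio = 18 / 3 = 6.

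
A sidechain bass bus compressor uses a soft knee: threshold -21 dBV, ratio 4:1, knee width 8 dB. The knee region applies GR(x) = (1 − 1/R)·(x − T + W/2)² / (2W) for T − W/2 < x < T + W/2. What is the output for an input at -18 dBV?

-20.296875 dBV

x − T + W/2 = -18 − (-21) + 4 = 7.
GR = (1 − 1/4) × 7² / 16 = 0.75 × 49 / 16 = 2.296875 dB.
Output = -18 − 2.296875 = -20.296875 dBV.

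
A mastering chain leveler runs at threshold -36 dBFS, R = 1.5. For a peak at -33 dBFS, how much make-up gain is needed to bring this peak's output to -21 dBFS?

Without make-up, output = threshold + overshoot/1.5 = -36 + 2 = -34 dBFS.
Gap to target: 13 dB.

13 dB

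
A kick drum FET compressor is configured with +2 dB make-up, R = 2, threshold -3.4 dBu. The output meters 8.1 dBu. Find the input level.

Stripping the +2 dB make-up gives 6.1 dBu at the gain stage.
Post-compression overshoot = 6.1 − (-3.4) = 9.5 dB.
Before 2:1 compression the overshoot was 9.5 × 2 = 19 dB, so input = -3.4 + 19 = 15.6 dBu.

15.6 dBu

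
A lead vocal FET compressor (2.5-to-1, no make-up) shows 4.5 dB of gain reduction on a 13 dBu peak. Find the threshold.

5.5 dBu

Input is 7.5 dB above T (since output overshoot × R = input overshoot: (8.5 − T)·2.5 = 13 − T gives T = 5.5 dBu).
Check: 5.5 + (13 − 5.5)/2.5 = 5.5 + 3 = 8.5 dBu. ✓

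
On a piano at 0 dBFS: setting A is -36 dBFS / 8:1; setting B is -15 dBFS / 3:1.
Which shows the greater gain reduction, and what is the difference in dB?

A, by 21.5 dB

A: 36 dB over, compressed to 4.5 dB over, so 31.5 dB of GR.
B: 15 dB over, compressed to 5 dB over, so 10 dB of GR.
A applies 21.5 dB more gain reduction.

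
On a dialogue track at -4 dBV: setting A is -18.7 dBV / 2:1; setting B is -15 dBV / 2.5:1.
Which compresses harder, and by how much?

A, by 0.75 dB

A: 14.7 dB over, compressed to 7.35 dB over, so 7.35 dB of GR.
B: 11 dB over, compressed to 4.4 dB over, so 6.6 dB of GR.
A applies 0.75 dB more gain reduction.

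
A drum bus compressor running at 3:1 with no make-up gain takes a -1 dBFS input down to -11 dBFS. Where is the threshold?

-16 dBFS

Let T be the threshold. Output overshoot = (input overshoot)/R, so -11 − T = (-1 − T)/3.
3·(-11 − T) = -1 − T → 2·T = -33 − (-1) = -32.
T = -32/2 = -16 dBFS.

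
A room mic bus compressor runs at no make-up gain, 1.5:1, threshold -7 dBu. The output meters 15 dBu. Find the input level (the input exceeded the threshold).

26 dBu

Post-compression overshoot = 15 − (-7) = 22 dB.
Input overshoot = R × output overshoot = 33 dB → input = -7 + 33 = 26 dBu.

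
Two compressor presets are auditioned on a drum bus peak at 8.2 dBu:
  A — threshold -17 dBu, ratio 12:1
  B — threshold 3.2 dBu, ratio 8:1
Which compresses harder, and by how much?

A: overshoot 25.2 dB → output overshoot 2.1 dB → GR 23.1 dB.
B: overshoot 5 dB → output overshoot 0.625 dB → GR 4.375 dB.
Difference: 18.725 dB in favour of A.

A, by 18.725 dB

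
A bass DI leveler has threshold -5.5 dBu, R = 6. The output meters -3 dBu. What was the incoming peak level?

That's 2.5 dB above the -5.5 dBu threshold.
Undo the ratio: input overshoot = 2.5 × 6 = 15 dB, giving input = 9.5 dBu.

9.5 dBu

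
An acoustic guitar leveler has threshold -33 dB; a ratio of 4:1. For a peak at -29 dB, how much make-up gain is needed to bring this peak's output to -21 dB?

The peak compresses to -33 + 4/4 = -32 dB.
To reach -21 dB requires -21 − (-32) = 11 dB of make-up.

11 dB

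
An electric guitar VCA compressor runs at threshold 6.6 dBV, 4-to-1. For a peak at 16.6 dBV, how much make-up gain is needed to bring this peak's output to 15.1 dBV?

Overshoot 10 dB → 10/4 = 2.5 dB after compression, so the compressed level is 6.6 + 2.5 = 9.1 dBV.
Make-up = target − compressed = 15.1 − 9.1 = 6 dB.

6 dB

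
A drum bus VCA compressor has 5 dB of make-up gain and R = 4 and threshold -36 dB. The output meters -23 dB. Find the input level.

-4 dB

Remove make-up: -23 − 5 = -28 dB.
That's 8 dB above the -36 dB threshold.
Undo the ratio: input overshoot = 8 × 4 = 32 dB, giving input = -4 dB.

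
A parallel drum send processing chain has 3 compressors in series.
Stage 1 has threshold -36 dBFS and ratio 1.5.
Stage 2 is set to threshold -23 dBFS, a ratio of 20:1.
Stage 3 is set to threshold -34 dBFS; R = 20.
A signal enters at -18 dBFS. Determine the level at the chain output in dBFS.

-33.5 dBFS

Stage 1: overshoot 18 dB → 18/1.5 = 12 dB → -24 dBFS.
Stage 2: -24 dBFS is at or below the -23 dBFS threshold — no compression; output -24 dBFS.
Stage 3: -24 dBFS is 10 dB over -34 dBFS; at 20:1 that becomes 0.5 dB over, giving -33.5 dBFS.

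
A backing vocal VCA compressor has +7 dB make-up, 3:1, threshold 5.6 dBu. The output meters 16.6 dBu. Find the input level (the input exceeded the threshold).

17.6 dBu

Stripping the +7 dB make-up gives 9.6 dBu at the gain stage.
That's 4 dB above the 5.6 dBu threshold.
Before 3:1 compression the overshoot was 4 × 3 = 12 dB, so input = 5.6 + 12 = 17.6 dBu.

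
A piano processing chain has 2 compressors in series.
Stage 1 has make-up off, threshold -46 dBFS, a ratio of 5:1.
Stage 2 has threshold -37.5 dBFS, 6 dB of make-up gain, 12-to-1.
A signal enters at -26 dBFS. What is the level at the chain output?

Stage 1: overshoot 20 dB → 20/5 = 4 dB → -42 dBFS.
Stage 2: -42 dBFS is at or below the -37.5 dBFS threshold — no compression; make-up brings it to -36 dBFS.

-36 dBFS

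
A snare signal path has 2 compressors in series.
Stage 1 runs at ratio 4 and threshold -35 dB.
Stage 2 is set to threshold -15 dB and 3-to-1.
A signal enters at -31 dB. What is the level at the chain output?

-34 dB

Stage 1: -31 dB is 4 dB over -35 dB; at 4:1 that becomes 1 dB over, giving -34 dB.
Stage 2: below threshold (-34 ≤ -15); passes unchanged; output -34 dB.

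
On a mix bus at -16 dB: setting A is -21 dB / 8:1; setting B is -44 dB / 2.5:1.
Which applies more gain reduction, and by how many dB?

A: GR = 5 − 5/8 = 4.375 dB.
B: GR = 28 − 28/2.5 = 16.8 dB.
B applies 12.425 dB more gain reduction.

B, by 12.425 dB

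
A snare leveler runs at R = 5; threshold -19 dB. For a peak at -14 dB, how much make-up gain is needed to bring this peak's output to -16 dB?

Without make-up, output = threshold + overshoot/5 = -19 + 1 = -18 dB.
Gap to target: 2 dB.

2 dB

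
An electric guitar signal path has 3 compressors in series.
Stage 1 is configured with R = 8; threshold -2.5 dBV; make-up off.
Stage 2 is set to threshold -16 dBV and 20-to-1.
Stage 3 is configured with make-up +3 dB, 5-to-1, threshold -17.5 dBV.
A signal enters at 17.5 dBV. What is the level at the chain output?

Stage 1: 17.5 dBV is 20 dB over -2.5 dBV; at 8:1 that becomes 2.5 dB over, giving 0 dBV.
Stage 2: overshoot 16 dB → 16/20 = 0.8 dB → -15.2 dBV.
Stage 3: 2.3 dB above -17.5 dBV, reduced 5:1 to 0.46 dB above → -17.04 dBV; +3 dB make-up → -14.04 dBV.

-14.04 dBV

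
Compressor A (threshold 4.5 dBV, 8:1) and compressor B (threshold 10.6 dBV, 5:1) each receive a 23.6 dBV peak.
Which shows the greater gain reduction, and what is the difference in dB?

A: 19.1 dB over, compressed to 2.3875 dB over, so 16.7125 dB of GR.
B: 13 dB over, compressed to 2.6 dB over, so 10.4 dB of GR.
Difference: 6.3125 dB in favour of A.

A, by 6.3125 dB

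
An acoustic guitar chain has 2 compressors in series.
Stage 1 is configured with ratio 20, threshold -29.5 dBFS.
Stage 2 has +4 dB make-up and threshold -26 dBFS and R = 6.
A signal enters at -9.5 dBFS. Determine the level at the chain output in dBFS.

Stage 1: 20 dB above -29.5 dBFS, reduced 20:1 to 1 dB above → -28.5 dBFS.
Stage 2: -28.5 dBFS ≤ -26 dBFS, so stage 2 doesn't engage; make-up brings it to -24.5 dBFS.

-24.5 dBFS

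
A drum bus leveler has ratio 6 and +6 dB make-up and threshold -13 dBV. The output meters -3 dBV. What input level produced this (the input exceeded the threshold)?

Stripping the +6 dB make-up gives -9 dBV at the gain stage.
Post-compression overshoot = -9 − (-13) = 4 dB.
Undo the ratio: input overshoot = 4 × 6 = 24 dB, giving input = 11 dBV.

11 dBV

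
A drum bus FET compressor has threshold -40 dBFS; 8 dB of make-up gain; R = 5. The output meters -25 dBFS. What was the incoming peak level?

Before make-up, the level was -25 − 8 = -33 dBFS.
Post-compression overshoot = -33 − (-40) = 7 dB.
Before 5:1 compression the overshoot was 7 × 5 = 35 dB, so input = -40 + 35 = -5 dBFS.

-5 dBFS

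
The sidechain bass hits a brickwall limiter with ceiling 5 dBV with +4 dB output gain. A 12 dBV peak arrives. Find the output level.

9 dBV

A brickwall limiter is an ∞:1 compressor: any input above the ceiling is clamped to 5 dBV.
Output gain then adds 4 dB: 5 + 4 = 9 dBV.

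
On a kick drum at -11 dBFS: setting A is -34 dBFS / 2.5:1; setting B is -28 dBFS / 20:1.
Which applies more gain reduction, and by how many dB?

A: overshoot 23 dB → output overshoot 9.2 dB → GR 13.8 dB.
B: overshoot 17 dB → output overshoot 0.85 dB → GR 16.15 dB.
Difference: 2.35 dB in favour of B.

B, by 2.35 dB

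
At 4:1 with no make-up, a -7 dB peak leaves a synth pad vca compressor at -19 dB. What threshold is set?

-23 dB

Input is 16 dB above T (since output overshoot × R = input overshoot: (-19 − T)·4 = -7 − T gives T = -23 dB).
Check: -23 + (-7 − (-23))/4 = -23 + 4 = -19 dB. ✓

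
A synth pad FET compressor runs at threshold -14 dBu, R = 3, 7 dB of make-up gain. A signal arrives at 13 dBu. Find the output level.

Overshoot: 13 − (-14) = 27 dB.
3:1 compression reduces that to 27/3 = 9 dB over.
Output = -14 + 9 = -5 dBu; make-up adds 7 dB, giving 2 dBu.

2 dBu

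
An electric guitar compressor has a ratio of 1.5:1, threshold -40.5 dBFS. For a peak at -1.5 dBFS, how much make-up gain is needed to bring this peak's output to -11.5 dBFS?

The peak compresses to -40.5 + 39/1.5 = -14.5 dBFS.
To reach -11.5 dBFS requires -11.5 − (-14.5) = 3 dB of make-up.

3 dB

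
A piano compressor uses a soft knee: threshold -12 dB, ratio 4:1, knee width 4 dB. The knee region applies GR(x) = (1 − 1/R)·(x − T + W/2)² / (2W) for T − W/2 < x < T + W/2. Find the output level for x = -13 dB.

x − T + W/2 = -13 − (-12) + 2 = 1.
GR = (1 − 1/4) × 1² / 8 = 0.75 × 1 / 8 = 0.09375 dB.
Output = -13 − 0.09375 = -13.09375 dB.

-13.09375 dB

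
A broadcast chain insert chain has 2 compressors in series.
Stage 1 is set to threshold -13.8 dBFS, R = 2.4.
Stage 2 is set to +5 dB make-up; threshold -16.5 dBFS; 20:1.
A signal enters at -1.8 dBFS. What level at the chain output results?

-11.115 dBFS

Stage 1: overshoot 12 dB → 12/2.4 = 5 dB → -8.8 dBFS.
Stage 2: 7.7 dB above -16.5 dBFS, reduced 20:1 to 0.385 dB above → -16.115 dBFS; +5 dB make-up → -11.115 dBFS.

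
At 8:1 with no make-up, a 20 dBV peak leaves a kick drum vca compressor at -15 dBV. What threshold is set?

Input is 40 dB above T (since output overshoot × R = input overshoot: (-15 − T)·8 = 20 − T gives T = -20 dBV).
Check: -20 + (20 − (-20))/8 = -20 + 5 = -15 dBV. ✓

-20 dBV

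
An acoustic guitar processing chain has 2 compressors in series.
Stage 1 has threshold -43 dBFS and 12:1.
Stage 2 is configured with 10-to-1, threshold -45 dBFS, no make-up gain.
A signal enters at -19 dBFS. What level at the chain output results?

Stage 1: -19 dBFS is 24 dB over -43 dBFS; at 12:1 that becomes 2 dB over, giving -41 dBFS.
Stage 2: 4 dB above -45 dBFS, reduced 10:1 to 0.4 dB above → -44.6 dBFS.

-44.6 dBFS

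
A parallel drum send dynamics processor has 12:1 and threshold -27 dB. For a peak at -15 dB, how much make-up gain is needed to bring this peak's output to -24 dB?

2 dB

Overshoot 12 dB → 12/12 = 1 dB after compression, so the compressed level is -27 + 1 = -26 dB.
Make-up = target − compressed = -24 − (-26) = 2 dB.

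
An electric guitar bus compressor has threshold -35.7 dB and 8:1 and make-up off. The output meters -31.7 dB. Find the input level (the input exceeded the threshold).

Post-compression overshoot = -31.7 − (-35.7) = 4 dB.
Undo the ratio: input overshoot = 4 × 8 = 32 dB, giving input = -3.7 dB.

-3.7 dB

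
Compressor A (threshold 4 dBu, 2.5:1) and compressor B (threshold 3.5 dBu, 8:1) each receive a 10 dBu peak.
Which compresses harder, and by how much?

B, by 2.0875 dB

A: GR = 6 − 6/2.5 = 3.6 dB.
B: GR = 6.5 − 6.5/8 = 5.6875 dB.
B applies 2.0875 dB more gain reduction.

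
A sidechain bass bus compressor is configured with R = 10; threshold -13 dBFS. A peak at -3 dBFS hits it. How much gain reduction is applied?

-3 dBFS exceeds the threshold by 10 dB.
A 10:1 ratio leaves 1 dB of that excess.
So the signal is attenuated by 10 − 1 = 9 dB.

9 dB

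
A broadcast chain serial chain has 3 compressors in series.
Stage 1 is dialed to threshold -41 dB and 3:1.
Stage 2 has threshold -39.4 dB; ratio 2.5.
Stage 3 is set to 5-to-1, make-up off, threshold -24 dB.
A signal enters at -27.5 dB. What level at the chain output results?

-38.24 dB

Stage 1: overshoot 13.5 dB → 13.5/3 = 4.5 dB → -36.5 dB.
Stage 2: overshoot 2.9 dB → 2.9/2.5 = 1.16 dB → -38.24 dB.
Stage 3: -38.24 dB ≤ -24 dB, so stage 3 doesn't engage; output -38.24 dB.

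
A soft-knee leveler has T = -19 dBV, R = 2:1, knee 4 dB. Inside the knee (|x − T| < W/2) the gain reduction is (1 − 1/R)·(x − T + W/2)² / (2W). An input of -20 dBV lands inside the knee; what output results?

x − T + W/2 = -20 − (-19) + 2 = 1.
GR = (1 − 1/2) × 1² / 8 = 0.5 × 1 / 8 = 0.0625 dB.
Output = -20 − 0.0625 = -20.0625 dBV.

-20.0625 dBV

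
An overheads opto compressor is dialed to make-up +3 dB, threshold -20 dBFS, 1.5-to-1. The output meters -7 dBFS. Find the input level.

-5 dBFS

Stripping the +3 dB make-up gives -10 dBFS at the gain stage.
That's 10 dB above the -20 dBFS threshold.
Input overshoot = R × output overshoot = 15 dB → input = -20 + 15 = -5 dBFS.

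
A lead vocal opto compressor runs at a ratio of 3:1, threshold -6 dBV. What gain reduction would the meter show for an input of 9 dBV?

10 dB

9 dBV exceeds the threshold by 15 dB.
After 3:1 compression the overshoot becomes 15/3 = 5 dB.
So the signal is attenuated by 15 − 5 = 10 dB.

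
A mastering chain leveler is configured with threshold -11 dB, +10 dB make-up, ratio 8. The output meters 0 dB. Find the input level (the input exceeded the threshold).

Stripping the +10 dB make-up gives -10 dB at the gain stage.
Post-compression overshoot = -10 − (-11) = 1 dB.
Undo the ratio: input overshoot = 1 × 8 = 8 dB, giving input = -3 dB.

-3 dB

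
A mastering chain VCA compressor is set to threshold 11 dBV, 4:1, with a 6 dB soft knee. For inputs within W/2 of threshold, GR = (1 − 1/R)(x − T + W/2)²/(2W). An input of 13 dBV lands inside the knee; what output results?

11.4375 dBV

x − T + W/2 = 13 − 11 + 3 = 5.
GR = (1 − 1/4) × 5² / 12 = 0.75 × 25 / 12 = 1.5625 dB.
Output = 13 − 1.5625 = 11.4375 dBV.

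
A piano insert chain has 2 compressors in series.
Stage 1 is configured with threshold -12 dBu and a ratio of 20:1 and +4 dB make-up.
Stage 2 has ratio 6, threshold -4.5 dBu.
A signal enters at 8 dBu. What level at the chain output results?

-7 dBu

Stage 1: 20 dB above -12 dBu, reduced 20:1 to 1 dB above → -11 dBu; +4 dB make-up → -7 dBu.
Stage 2: -7 dBu is at or below the -4.5 dBu threshold — no compression; output -7 dBu.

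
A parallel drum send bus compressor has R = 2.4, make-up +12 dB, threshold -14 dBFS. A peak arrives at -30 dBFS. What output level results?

-30 dBFS is 16 dB below the -14 dBFS threshold, so no gain reduction is applied.
Make-up gain adds 12 dB: -30 + 12 = -18 dBFS.

-18 dBFS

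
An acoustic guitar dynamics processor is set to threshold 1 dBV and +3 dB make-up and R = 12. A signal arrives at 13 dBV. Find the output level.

Overshoot: 13 − 1 = 12 dB.
At 12:1 the overshoot is divided by 12, leaving 1 dB above threshold.
So the level is 1 + 1 = 2 dBV; make-up adds 3 dB, giving 5 dBV.

5 dBV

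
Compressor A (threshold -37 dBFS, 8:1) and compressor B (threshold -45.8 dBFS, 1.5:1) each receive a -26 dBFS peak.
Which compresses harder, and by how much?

A, by 3.025 dB

A: GR = 11 − 11/8 = 9.625 dB.
B: GR = 19.8 − 19.8/1.5 = 6.6 dB.
A applies 3.025 dB more gain reduction.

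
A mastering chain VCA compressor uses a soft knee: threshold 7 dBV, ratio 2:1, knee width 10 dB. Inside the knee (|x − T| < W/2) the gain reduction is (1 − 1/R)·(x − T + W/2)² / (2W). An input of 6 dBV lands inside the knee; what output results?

5.6 dBV

x − T + W/2 = 6 − 7 + 5 = 4.
GR = (1 − 1/2) × 4² / 20 = 0.5 × 16 / 20 = 0.4 dB.
Output = 6 − 0.4 = 5.6 dBV.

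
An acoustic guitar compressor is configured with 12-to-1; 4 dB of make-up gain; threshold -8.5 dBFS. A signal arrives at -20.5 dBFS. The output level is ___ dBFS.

-20.5 dBFS is 12 dB below the -8.5 dBFS threshold, so no gain reduction is applied.
Make-up gain adds 4 dB: -20.5 + 4 = -16.5 dBFS.

-16.5 dBFS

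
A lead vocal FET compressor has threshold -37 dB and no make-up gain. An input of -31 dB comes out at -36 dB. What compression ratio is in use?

Input overshoot = -31 − (-37) = 6 dB; output overshoot = -36 − (-37) = 1 dB.
Ratio = 6 / 1 = 6.

6:1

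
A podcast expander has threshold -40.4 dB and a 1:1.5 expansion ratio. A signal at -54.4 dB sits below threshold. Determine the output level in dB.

The input is 14 dB below the -40.4 dB threshold.
A 1:1.5 expander multiplies undershoot by 1.5: 14 × 1.5 = 21 dB below threshold.
Output = -40.4 − 21 = -61.4 dB.

-61.4 dB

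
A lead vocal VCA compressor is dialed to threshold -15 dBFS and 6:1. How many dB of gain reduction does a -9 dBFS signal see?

5 dB

Overshoot = -9 − (-15) = 6 dB.
A 6:1 ratio leaves 1 dB of that excess.
GR = overshoot in − overshoot out = 6 − 1 = 5 dB.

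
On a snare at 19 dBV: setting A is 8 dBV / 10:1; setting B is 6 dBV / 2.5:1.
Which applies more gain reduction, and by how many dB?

A: GR = 11 − 11/10 = 9.9 dB.
B: GR = 13 − 13/2.5 = 7.8 dB.
A applies 2.1 dB more gain reduction.

A, by 2.1 dB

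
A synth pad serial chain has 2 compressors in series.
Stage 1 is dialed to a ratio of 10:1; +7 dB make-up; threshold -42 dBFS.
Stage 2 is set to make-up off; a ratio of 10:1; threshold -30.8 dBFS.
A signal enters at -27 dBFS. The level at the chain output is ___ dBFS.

-33.5 dBFS

Stage 1: -27 dBFS is 15 dB over -42 dBFS; at 10:1 that becomes 1.5 dB over, giving -40.5 dBFS; +7 dB make-up → -33.5 dBFS.
Stage 2: -33.5 dBFS is at or below the -30.8 dBFS threshold — no compression; output -33.5 dBFS.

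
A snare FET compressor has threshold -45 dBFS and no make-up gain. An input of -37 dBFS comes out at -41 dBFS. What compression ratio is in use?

Input overshoot = -37 − (-45) = 8 dB; output overshoot = -41 − (-45) = 4 dB.
Ratio = 8 / 4 = 2.

2:1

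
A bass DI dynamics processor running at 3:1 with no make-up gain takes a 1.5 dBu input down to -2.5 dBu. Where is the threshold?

Gain reduction = 1.5 − (-2.5) = 4 dB; output overshoot = GR / (R − 1) = 4 / 2 = 2 dB.
Threshold = output − output overshoot = -2.5 − 2 = -4.5 dBu.

-4.5 dBu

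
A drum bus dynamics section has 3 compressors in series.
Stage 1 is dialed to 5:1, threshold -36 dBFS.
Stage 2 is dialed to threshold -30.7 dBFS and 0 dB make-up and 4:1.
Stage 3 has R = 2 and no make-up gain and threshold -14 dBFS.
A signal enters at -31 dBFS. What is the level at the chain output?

Stage 1: overshoot 5 dB → 5/5 = 1 dB → -35 dBFS.
Stage 2: below threshold (-35 ≤ -30.7); passes unchanged; output -35 dBFS.
Stage 3: below threshold (-35 ≤ -14); passes unchanged; output -35 dBFS.

-35 dBFS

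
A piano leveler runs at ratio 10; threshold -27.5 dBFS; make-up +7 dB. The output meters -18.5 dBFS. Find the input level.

-7.5 dBFS

Stripping the +7 dB make-up gives -25.5 dBFS at the gain stage.
Post-compression overshoot = -25.5 − (-27.5) = 2 dB.
Before 10:1 compression the overshoot was 2 × 10 = 20 dB, so input = -27.5 + 20 = -7.5 dBFS.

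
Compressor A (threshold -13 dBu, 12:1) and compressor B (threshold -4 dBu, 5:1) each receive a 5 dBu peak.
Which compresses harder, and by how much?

A: 18 dB over, compressed to 1.5 dB over, so 16.5 dB of GR.
B: 9 dB over, compressed to 1.8 dB over, so 7.2 dB of GR.
Difference: 9.3 dB in favour of A.

A, by 9.3 dB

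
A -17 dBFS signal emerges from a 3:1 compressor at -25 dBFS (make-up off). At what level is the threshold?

-29 dBFS

Input is 12 dB above T (since output overshoot × R = input overshoot: (-25 − T)·3 = -17 − T gives T = -29 dBFS).
Check: -29 + (-17 − (-29))/3 = -29 + 4 = -25 dBFS. ✓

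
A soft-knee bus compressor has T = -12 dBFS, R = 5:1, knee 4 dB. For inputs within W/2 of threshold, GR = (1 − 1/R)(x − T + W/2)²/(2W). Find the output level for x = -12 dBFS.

-12.4 dBFS

x − T + W/2 = -12 − (-12) + 2 = 2.
GR = (1 − 1/5) × 2² / 8 = 0.8 × 4 / 8 = 0.4 dB.
Output = -12 − 0.4 = -12.4 dBFS.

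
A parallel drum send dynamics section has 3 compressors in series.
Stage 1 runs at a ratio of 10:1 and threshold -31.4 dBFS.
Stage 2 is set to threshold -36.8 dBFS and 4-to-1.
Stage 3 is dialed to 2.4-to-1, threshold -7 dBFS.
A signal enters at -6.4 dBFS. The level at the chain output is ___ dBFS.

-34.825 dBFS

Stage 1: 25 dB above -31.4 dBFS, reduced 10:1 to 2.5 dB above → -28.9 dBFS.
Stage 2: 7.9 dB above -36.8 dBFS, reduced 4:1 to 1.975 dB above → -34.825 dBFS.
Stage 3: -34.825 dBFS is at or below the -7 dBFS threshold — no compression; output -34.825 dBFS.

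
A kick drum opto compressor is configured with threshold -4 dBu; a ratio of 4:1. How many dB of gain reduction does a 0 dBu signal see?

3 dB

Overshoot = 0 − (-4) = 4 dB.
A 4:1 ratio leaves 1 dB of that excess.
Gain reduction = 4 − 1 = 3 dB.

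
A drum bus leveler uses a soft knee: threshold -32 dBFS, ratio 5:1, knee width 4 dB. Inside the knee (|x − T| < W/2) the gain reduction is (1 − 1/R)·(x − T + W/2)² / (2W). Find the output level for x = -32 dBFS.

-32.4 dBFS

x − T + W/2 = -32 − (-32) + 2 = 2.
GR = (1 − 1/5) × 2² / 8 = 0.8 × 4 / 8 = 0.4 dB.
Output = -32 − 0.4 = -32.4 dBFS.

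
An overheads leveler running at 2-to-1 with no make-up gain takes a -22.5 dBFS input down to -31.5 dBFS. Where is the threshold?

Let T be the threshold. Output overshoot = (input overshoot)/R, so -31.5 − T = (-22.5 − T)/2.
2·(-31.5 − T) = -22.5 − T → 1·T = -63 − (-22.5) = -40.5.
T = -40.5/1 = -40.5 dBFS.

-40.5 dBFS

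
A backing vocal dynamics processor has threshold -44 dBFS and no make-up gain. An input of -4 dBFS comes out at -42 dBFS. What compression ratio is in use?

Input overshoot = -4 − (-44) = 40 dB; output overshoot = -42 − (-44) = 2 dB.
Ratio = 40 / 2 = 20.

20:1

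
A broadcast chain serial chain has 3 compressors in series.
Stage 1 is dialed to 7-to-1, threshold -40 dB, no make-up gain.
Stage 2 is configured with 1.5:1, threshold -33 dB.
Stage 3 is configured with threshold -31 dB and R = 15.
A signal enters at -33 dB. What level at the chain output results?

Stage 1: -33 dB is 7 dB over -40 dB; at 7:1 that becomes 1 dB over, giving -39 dB.
Stage 2: below threshold (-39 ≤ -33); passes unchanged; output -39 dB.
Stage 3: -39 dB is at or below the -31 dB threshold — no compression; output -39 dB.

-39 dB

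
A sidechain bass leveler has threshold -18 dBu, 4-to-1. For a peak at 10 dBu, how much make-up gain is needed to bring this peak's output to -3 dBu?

The peak compresses to -18 + 28/4 = -11 dBu.
To reach -3 dBu requires -3 − (-11) = 8 dB of make-up.

8 dB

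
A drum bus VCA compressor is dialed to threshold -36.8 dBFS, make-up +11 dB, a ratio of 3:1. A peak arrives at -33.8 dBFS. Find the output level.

-24.8 dBFS

Overshoot: -33.8 − (-36.8) = 3 dB.
The 3 dB excess becomes 1 dB after 3:1 reduction.
That puts the output at -35.8 dBFS; make-up adds 11 dB, giving -24.8 dBFS.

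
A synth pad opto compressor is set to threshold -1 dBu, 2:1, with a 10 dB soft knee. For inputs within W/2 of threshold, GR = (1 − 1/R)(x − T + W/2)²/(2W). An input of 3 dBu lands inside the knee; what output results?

0.975 dBu

x − T + W/2 = 3 − (-1) + 5 = 9.
GR = (1 − 1/2) × 9² / 20 = 0.5 × 81 / 20 = 2.025 dB.
Output = 3 − 2.025 = 0.975 dBu.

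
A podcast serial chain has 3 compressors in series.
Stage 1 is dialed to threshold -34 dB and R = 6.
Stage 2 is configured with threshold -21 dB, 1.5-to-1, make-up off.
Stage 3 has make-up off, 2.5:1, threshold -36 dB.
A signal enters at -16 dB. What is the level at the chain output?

-34 dB

Stage 1: overshoot 18 dB → 18/6 = 3 dB → -31 dB.
Stage 2: below threshold (-31 ≤ -21); passes unchanged; output -31 dB.
Stage 3: overshoot 5 dB → 5/2.5 = 2 dB → -34 dB.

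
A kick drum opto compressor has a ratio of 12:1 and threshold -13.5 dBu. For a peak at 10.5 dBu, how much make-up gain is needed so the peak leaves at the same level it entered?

22 dB

Without make-up, output = threshold + overshoot/12 = -13.5 + 2 = -11.5 dBu.
Gap to target: 22 dB.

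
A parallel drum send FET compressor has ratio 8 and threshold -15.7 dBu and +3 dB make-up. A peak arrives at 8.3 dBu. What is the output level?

-9.7 dBu

Overshoot: 8.3 − (-15.7) = 24 dB.
8:1 compression reduces that to 24/8 = 3 dB over.
That puts the output at -12.7 dBu; make-up adds 3 dB, giving -9.7 dBu.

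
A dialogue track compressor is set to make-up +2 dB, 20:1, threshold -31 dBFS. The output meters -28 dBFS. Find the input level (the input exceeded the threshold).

-11 dBFS

Before make-up, the level was -28 − 2 = -30 dBFS.
That's 1 dB above the -31 dBFS threshold.
Before 20:1 compression the overshoot was 1 × 20 = 20 dB, so input = -31 + 20 = -11 dBFS.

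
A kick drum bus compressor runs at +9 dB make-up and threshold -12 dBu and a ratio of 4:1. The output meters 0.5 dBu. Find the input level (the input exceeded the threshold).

Stripping the +9 dB make-up gives -8.5 dBu at the gain stage.
The compressed level sits -8.5 − (-12) = 3.5 dB over threshold.
Before 4:1 compression the overshoot was 3.5 × 4 = 14 dB, so input = -12 + 14 = 2 dBu.

2 dBu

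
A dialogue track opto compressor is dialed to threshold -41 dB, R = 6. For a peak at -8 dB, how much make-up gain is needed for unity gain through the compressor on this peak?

Without make-up, output = threshold + overshoot/6 = -41 + 5.5 = -35.5 dB.
Gap to target: 27.5 dB.

27.5 dB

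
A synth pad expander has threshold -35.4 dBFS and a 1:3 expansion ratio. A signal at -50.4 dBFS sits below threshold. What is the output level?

-80.4 dBFS

Below threshold, a 1:3 expander applies gain = (3−1)×(T − x) of attenuation.
(3−1) × 15 = 30 dB, so output = -50.4 − 30 = -80.4 dBFS.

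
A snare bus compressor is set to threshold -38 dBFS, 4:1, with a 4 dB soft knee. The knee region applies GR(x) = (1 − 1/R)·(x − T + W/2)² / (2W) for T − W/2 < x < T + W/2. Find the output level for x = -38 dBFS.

x − T + W/2 = -38 − (-38) + 2 = 2.
GR = (1 − 1/4) × 2² / 8 = 0.75 × 4 / 8 = 0.375 dB.
Output = -38 − 0.375 = -38.375 dBFS.

-38.375 dBFS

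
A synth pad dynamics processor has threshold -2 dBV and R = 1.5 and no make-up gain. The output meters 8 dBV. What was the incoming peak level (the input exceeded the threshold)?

13 dBV

The compressed level sits 8 − (-2) = 10 dB over threshold.
Before 1.5:1 compression the overshoot was 10 × 1.5 = 15 dB, so input = -2 + 15 = 13 dBV.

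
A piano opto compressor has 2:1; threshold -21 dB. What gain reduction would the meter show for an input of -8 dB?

Overshoot = -8 − (-21) = 13 dB.
A 2:1 ratio leaves 6.5 dB of that excess.
Gain reduction = 13 − 6.5 = 6.5 dB.

6.5 dB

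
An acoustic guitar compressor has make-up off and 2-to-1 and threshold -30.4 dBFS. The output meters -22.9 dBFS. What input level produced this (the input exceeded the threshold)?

-15.4 dBFS

The compressed level sits -22.9 − (-30.4) = 7.5 dB over threshold.
Undo the ratio: input overshoot = 7.5 × 2 = 15 dB, giving input = -15.4 dBFS.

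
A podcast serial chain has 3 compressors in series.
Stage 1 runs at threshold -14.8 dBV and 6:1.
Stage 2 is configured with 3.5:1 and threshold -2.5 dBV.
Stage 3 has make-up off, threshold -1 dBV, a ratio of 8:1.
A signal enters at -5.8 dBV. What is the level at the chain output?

Stage 1: -5.8 dBV is 9 dB over -14.8 dBV; at 6:1 that becomes 1.5 dB over, giving -13.3 dBV.
Stage 2: -13.3 dBV is at or below the -2.5 dBV threshold — no compression; output -13.3 dBV.
Stage 3: below threshold (-13.3 ≤ -1); passes unchanged; output -13.3 dBV.

-13.3 dBV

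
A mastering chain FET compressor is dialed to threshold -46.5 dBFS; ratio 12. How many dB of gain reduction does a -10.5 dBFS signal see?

-10.5 dBFS exceeds the threshold by 36 dB.
After 12:1 compression the overshoot becomes 36/12 = 3 dB.
Gain reduction = 36 − 3 = 33 dB.

33 dB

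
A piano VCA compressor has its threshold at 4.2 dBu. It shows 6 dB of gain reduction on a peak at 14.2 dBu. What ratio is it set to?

Input overshoot = 14.2 − 4.2 = 10 dB.
Output overshoot = 10 − 6 = 4 dB.
Ratio = input overshoot / output overshoot = 10 / 4 = 2.5.

2.5:1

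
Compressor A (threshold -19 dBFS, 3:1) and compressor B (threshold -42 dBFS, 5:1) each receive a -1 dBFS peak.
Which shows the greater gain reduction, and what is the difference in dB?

B, by 20.8 dB

A: GR = 18 − 18/3 = 12 dB.
B: GR = 41 − 41/5 = 32.8 dB.
B reduces 20.8 dB more.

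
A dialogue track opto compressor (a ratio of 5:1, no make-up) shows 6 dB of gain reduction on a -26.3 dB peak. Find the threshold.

-33.8 dB

Gain reduction = -26.3 − (-32.3) = 6 dB; output overshoot = GR / (R − 1) = 6 / 4 = 1.5 dB.
Threshold = output − output overshoot = -32.3 − 1.5 = -33.8 dB.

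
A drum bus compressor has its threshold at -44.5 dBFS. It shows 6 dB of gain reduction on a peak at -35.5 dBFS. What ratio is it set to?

Input overshoot = -35.5 − (-44.5) = 9 dB.
Output overshoot = 9 − 6 = 3 dB.
Ratio = input overshoot / output overshoot = 9 / 3 = 3.

3:1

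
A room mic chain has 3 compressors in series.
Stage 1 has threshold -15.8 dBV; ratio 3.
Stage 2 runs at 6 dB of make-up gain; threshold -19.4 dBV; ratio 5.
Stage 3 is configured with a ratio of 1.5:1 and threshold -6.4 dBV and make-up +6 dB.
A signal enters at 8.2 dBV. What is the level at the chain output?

Stage 1: overshoot 24 dB → 24/3 = 8 dB → -7.8 dBV.
Stage 2: -7.8 dBV is 11.6 dB over -19.4 dBV; at 5:1 that becomes 2.32 dB over, giving -17.08 dBV; +6 dB make-up → -11.08 dBV.
Stage 3: below threshold (-11.08 ≤ -6.4); passes unchanged; make-up brings it to -5.08 dBV.

-5.08 dBV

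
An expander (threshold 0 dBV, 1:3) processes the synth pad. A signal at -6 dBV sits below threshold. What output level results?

-18 dBV

Undershoot = 0 − (-6) = 6 dB.
At 1:3, that expands to 18 dB under threshold.
Output = 0 − 18 = -18 dBV.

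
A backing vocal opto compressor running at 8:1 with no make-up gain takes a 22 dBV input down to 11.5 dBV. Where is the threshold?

10 dBV

Gain reduction = 22 − 11.5 = 10.5 dB; output overshoot = GR / (R − 1) = 10.5 / 7 = 1.5 dB.
Threshold = output − output overshoot = 11.5 − 1.5 = 10 dBV.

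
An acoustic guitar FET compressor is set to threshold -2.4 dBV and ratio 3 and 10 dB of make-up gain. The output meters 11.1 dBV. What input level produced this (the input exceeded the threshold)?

8.1 dBV

Before make-up, the level was 11.1 − 10 = 1.1 dBV.
Post-compression overshoot = 1.1 − (-2.4) = 3.5 dB.
Before 3:1 compression the overshoot was 3.5 × 3 = 10.5 dB, so input = -2.4 + 10.5 = 8.1 dBV.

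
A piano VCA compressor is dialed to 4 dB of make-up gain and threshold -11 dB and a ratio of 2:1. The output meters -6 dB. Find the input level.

-9 dB

Remove make-up: -6 − 4 = -10 dB.
That's 1 dB above the -11 dB threshold.
Before 2:1 compression the overshoot was 1 × 2 = 2 dB, so input = -11 + 2 = -9 dB.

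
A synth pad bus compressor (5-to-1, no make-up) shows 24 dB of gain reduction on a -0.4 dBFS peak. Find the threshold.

Gain reduction = -0.4 − (-24.4) = 24 dB; output overshoot = GR / (R − 1) = 24 / 4 = 6 dB.
Threshold = output − output overshoot = -24.4 − 6 = -30.4 dBFS.

-30.4 dBFS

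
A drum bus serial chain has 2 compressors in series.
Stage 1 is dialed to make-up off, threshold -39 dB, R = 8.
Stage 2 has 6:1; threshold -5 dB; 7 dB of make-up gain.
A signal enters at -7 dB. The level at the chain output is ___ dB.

-28 dB

Stage 1: 32 dB above -39 dB, reduced 8:1 to 4 dB above → -35 dB.
Stage 2: below threshold (-35 ≤ -5); passes unchanged; make-up brings it to -28 dB.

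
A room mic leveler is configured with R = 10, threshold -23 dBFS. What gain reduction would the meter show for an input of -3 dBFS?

18 dB

Overshoot = -3 − (-23) = 20 dB.
A 10:1 ratio leaves 2 dB of that excess.
So the signal is attenuated by 20 − 2 = 18 dB.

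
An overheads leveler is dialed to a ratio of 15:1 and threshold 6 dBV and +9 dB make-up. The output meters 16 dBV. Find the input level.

Before make-up, the level was 16 − 9 = 7 dBV.
Post-compression overshoot = 7 − 6 = 1 dB.
Before 15:1 compression the overshoot was 1 × 15 = 15 dB, so input = 6 + 15 = 21 dBV.

21 dBV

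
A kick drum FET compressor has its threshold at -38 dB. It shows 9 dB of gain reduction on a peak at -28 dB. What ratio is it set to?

Input overshoot = -28 − (-38) = 10 dB.
Output overshoot = 10 − 9 = 1 dB.
Ratio = input overshoot / output overshoot = 10 / 1 = 10.

10:1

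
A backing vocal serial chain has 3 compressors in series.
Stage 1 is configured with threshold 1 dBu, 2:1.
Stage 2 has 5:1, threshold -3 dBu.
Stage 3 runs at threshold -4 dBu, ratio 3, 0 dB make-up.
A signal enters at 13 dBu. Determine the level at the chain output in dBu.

Stage 1: 13 dBu is 12 dB over 1 dBu; at 2:1 that becomes 6 dB over, giving 7 dBu.
Stage 2: 10 dB above -3 dBu, reduced 5:1 to 2 dB above → -1 dBu.
Stage 3: overshoot 3 dB → 3/3 = 1 dB → -3 dBu.

-3 dBu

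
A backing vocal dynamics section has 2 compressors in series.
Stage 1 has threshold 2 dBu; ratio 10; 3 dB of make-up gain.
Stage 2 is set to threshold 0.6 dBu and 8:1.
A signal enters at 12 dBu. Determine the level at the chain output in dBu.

1.275 dBu

Stage 1: 12 dBu is 10 dB over 2 dBu; at 10:1 that becomes 1 dB over, giving 3 dBu; +3 dB make-up → 6 dBu.
Stage 2: 6 dBu is 5.4 dB over 0.6 dBu; at 8:1 that becomes 0.675 dB over, giving 1.275 dBu.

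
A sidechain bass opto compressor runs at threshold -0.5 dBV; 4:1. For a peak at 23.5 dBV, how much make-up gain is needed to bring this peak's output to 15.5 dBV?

Without make-up, output = threshold + overshoot/4 = -0.5 + 6 = 5.5 dBV.
Gap to target: 10 dB.

10 dB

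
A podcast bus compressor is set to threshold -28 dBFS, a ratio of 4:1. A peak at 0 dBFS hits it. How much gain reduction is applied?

21 dB

Overshoot = 0 − (-28) = 28 dB.
At 4:1, output sits 28/4 = 7 dB above threshold.
GR = overshoot in − overshoot out = 28 − 7 = 21 dB.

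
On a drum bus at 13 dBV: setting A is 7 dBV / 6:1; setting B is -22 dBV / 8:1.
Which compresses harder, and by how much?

A: overshoot 6 dB → output overshoot 1 dB → GR 5 dB.
B: overshoot 35 dB → output overshoot 4.375 dB → GR 30.625 dB.
B applies 25.625 dB more gain reduction.

B, by 25.625 dB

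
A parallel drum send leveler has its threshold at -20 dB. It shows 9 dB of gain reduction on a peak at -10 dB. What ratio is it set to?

10:1

Input overshoot = -10 − (-20) = 10 dB.
Output overshoot = 10 − 9 = 1 dB.
Ratio = input overshoot / output overshoot = 10 / 1 = 10.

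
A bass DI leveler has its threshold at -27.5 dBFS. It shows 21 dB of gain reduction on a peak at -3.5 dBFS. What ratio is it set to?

8:1

Input overshoot = -3.5 − (-27.5) = 24 dB.
Output overshoot = 24 − 21 = 3 dB.
Ratio = input overshoot / output overshoot = 24 / 3 = 8.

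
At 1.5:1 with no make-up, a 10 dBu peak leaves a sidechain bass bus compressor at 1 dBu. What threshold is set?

Input is 27 dB above T (since output overshoot × R = input overshoot: (1 − T)·1.5 = 10 − T gives T = -17 dBu).
Check: -17 + (10 − (-17))/1.5 = -17 + 18 = 1 dBu. ✓

-17 dBu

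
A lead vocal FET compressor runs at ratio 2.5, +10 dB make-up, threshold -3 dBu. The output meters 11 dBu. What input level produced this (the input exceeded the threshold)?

Remove make-up: 11 − 10 = 1 dBu.
The compressed level sits 1 − (-3) = 4 dB over threshold.
Input overshoot = R × output overshoot = 10 dB → input = -3 + 10 = 7 dBu.

7 dBu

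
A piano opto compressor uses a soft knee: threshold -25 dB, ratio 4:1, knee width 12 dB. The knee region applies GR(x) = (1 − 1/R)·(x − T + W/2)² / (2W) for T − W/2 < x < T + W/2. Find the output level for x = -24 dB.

-25.53125 dB

x − T + W/2 = -24 − (-25) + 6 = 7.
GR = (1 − 1/4) × 7² / 24 = 0.75 × 49 / 24 = 1.53125 dB.
Output = -24 − 1.53125 = -25.53125 dB.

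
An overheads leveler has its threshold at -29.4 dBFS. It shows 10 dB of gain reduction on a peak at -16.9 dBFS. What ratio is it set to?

Input overshoot = -16.9 − (-29.4) = 12.5 dB.
Output overshoot = 12.5 − 10 = 2.5 dB.
Ratio = input overshoot / output overshoot = 12.5 / 2.5 = 5.

5:1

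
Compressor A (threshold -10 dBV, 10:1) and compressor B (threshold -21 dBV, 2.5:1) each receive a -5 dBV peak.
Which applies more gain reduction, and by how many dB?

A: GR = 5 − 5/10 = 4.5 dB.
B: GR = 16 − 16/2.5 = 9.6 dB.
Difference: 5.1 dB in favour of B.

B, by 5.1 dB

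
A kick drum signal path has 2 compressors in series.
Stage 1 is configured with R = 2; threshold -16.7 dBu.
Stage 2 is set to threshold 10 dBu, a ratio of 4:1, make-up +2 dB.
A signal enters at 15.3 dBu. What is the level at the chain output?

1.3 dBu

Stage 1: overshoot 32 dB → 32/2 = 16 dB → -0.7 dBu.
Stage 2: -0.7 dBu is at or below the 10 dBu threshold — no compression; make-up brings it to 1.3 dBu.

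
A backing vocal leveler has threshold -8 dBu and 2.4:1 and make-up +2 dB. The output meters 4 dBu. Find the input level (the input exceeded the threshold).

Remove make-up: 4 − 2 = 2 dBu.
Post-compression overshoot = 2 − (-8) = 10 dB.
Input overshoot = R × output overshoot = 24 dB → input = -8 + 24 = 16 dBu.

16 dBu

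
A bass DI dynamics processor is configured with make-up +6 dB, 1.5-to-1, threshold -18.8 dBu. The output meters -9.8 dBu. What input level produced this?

-14.3 dBu

Remove make-up: -9.8 − 6 = -15.8 dBu.
Post-compression overshoot = -15.8 − (-18.8) = 3 dB.
Input overshoot = R × output overshoot = 4.5 dB → input = -18.8 + 4.5 = -14.3 dBu.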